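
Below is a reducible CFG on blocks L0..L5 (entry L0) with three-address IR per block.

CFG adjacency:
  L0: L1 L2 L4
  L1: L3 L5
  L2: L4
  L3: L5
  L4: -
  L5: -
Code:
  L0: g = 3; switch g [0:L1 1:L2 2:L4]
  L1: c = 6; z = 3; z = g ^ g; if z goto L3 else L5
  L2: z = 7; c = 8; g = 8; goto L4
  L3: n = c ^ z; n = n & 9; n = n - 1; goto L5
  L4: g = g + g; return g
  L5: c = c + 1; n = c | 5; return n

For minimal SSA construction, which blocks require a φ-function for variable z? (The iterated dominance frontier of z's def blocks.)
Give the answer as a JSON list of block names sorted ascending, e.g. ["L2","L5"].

idom tree: L1←L0 L2←L0 L3←L1 L4←L0 L5←L1
Dom at joins:
  L4: preds {L0,L2}: {L0} ∩ {L0,L2} = {L0}; idom=L0
  L5: preds {L1,L3}: {L0,L1} ∩ {L0,L1,L3} = {L0,L1}; idom=L1

Frontier:
  L4←L0: walk · to L0
  L4←L2: walk L2 to L0
  L5←L1: walk · to L1
  L5←L3: walk L3 to L1
  L0 → ∅
  L1 → ∅
  L2 → {L4}
  L3 → {L5}
  L4 → ∅
  L5 → ∅

φ for z: defs {L1,L2}
  DF⁺ = {L4}

Answer: ["L4"]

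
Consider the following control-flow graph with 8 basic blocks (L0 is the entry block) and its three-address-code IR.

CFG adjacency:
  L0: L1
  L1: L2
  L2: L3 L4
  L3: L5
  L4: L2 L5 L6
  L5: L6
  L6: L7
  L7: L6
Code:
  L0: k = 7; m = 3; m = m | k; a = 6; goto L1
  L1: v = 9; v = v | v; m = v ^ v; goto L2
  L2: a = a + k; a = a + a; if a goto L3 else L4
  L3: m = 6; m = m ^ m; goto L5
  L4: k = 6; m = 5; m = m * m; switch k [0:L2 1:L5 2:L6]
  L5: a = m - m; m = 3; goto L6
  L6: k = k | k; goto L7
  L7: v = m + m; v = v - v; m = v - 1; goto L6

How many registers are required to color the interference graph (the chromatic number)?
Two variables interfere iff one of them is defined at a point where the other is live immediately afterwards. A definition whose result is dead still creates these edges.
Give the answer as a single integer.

Block summaries:
  L0: {a,k,m} / ∅
  L1: {m,v} / ∅
  L2: {a} / {a,k}
  L3: {m} / ∅
  L4: {k,m} / ∅
  L5: {a,m} / {m}
  L6: {k} / {k}
  L7: {m,v} / {m}

Live sets:
  L0 li=∅ lo={a,k}
  L1 li={a,k} lo={a,k}
  L2 li={a,k} lo={a,k}
  L3 li={k} lo={k,m}
  L4 li={a} lo={a,k,m}
  L5 li={k,m} lo={k,m}
  L6 li={k,m} lo={k,m}
  L7 li={k,m} lo={k,m}

Interfere edges:
  a: {k,m,v}
  k: {a,m,v}
  m: {a,k}
  v: {a,k}

Chromatic number:
  clique {a,k,m} ⇒ need ≥ 3
  assign a→R0 k→R1 m→R2 v→R2 — no edge inside a register ⇒ χ ≤ 3
  χ = 3

Answer: 3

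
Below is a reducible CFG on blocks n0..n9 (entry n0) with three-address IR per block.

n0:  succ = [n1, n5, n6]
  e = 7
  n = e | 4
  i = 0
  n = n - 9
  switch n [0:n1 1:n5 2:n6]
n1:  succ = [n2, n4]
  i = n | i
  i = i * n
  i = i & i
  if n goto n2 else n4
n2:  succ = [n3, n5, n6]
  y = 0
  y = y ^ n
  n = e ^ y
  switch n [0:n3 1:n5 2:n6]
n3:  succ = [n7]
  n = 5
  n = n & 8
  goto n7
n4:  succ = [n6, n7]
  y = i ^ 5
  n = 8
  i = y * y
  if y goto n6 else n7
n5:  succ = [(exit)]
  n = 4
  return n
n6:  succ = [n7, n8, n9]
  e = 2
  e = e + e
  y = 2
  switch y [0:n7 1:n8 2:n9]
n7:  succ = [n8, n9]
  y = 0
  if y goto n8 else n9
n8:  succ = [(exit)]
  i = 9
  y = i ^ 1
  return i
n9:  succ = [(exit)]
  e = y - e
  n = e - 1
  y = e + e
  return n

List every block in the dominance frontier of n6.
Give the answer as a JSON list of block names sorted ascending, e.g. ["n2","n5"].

idom tree: n1←n0 n2←n1 n3←n2 n4←n1 n5←n0 n6←n0 n7←n0 n8←n0 n9←n0
Join-block Dom:
  n5: preds {n0,n2}: {n0} ∩ {n0,n1,n2} = {n0}; idom=n0
  n6: preds {n0,n2,n4}: {n0} ∩ {n0,n1,n2} ∩ {n0,n1,n4} = {n0}; idom=n0
  n7: preds {n3,n4,n6}: {n0,n1,n2,n3} ∩ {n0,n1,n4} ∩ {n0,n6} = {n0}; idom=n0
  n8: preds {n6,n7}: {n0,n6} ∩ {n0,n7} = {n0}; idom=n0
  n9: preds {n6,n7}: {n0,n6} ∩ {n0,n7} = {n0}; idom=n0

Frontier:
  n5←n0: walk · to n0
  n5←n2: walk n2→n1 to n0
  n6←n0: walk · to n0
  n6←n2: walk n2→n1 to n0
  n6←n4: walk n4→n1 to n0
  n7←n3: walk n3→n2→n1 to n0
  n7←n4: walk n4→n1 to n0
  n7←n6: walk n6 to n0
  n8←n6: walk n6 to n0
  n8←n7: walk n7 to n0
  n9←n6: walk n6 to n0
  n9←n7: walk n7 to n0
  n0 → ∅
  n1 → {n5,n6,n7}
  n2 → {n5,n6,n7}
  n3 → {n7}
  n4 → {n6,n7}
  n5 → ∅
  n6 → {n7,n8,n9}
  n7 → {n8,n9}
  n8 → ∅
  n9 → ∅

DF(n6) = ["n7", "n8", "n9"]

Answer: ["n7", "n8", "n9"]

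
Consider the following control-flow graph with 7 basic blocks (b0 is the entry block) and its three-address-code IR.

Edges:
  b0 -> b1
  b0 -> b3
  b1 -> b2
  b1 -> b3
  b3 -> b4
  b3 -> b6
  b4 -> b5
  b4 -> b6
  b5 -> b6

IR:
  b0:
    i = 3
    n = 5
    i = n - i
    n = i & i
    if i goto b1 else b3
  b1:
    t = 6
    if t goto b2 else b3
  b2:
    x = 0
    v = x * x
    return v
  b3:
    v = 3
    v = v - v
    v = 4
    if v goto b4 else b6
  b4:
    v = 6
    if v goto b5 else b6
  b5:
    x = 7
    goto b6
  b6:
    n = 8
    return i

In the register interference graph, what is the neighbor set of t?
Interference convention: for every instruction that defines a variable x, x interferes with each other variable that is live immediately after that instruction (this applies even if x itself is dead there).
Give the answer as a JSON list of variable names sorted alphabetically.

def/use:
  b0: def={i,n} ue=∅
  b1: def={t} ue=∅
  b2: def={v,x} ue=∅
  b3: def={v} ue=∅
  b4: def={v} ue=∅
  b5: def={x} ue=∅
  b6: def={n} ue={i}

Backward fixpoint:
  b0 li=∅ lo={i}
  b1 li={i} lo={i}
  b2 li=∅ lo=∅
  b3 li={i} lo={i}
  b4 li={i} lo={i}
  b5 li={i} lo={i}
  b6 li={i} lo=∅

Interference:
  i — {n,t,v,x}
  n — {i}
  t — {i}
  v — {i}
  x — {i}

N(t) = ["i"]

Answer: ["i"]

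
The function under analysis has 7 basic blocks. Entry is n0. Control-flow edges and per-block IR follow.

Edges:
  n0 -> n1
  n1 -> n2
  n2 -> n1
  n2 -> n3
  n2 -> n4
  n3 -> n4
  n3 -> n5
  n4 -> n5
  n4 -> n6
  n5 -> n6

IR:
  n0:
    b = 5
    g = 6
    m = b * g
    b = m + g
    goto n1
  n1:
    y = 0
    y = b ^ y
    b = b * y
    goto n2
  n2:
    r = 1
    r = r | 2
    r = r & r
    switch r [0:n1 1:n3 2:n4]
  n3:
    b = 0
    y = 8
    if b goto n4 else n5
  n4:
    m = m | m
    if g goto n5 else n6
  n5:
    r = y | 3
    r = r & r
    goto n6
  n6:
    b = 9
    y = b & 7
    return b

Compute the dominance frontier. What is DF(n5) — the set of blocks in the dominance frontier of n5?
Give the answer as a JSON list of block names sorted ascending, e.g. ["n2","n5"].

idom tree: n1←n0 n2←n1 n3←n2 n4←n2 n5←n2 n6←n2
Dom∩ at merges:
  n1: preds {n0,n2}: {n0} ∩ {n0,n1,n2} = {n0}; idom=n0
  n4: preds {n2,n3}: {n0,n1,n2} ∩ {n0,n1,n2,n3} = {n0,n1,n2}; idom=n2
  n5: preds {n3,n4}: {n0,n1,n2,n3} ∩ {n0,n1,n2,n4} = {n0,n1,n2}; idom=n2
  n6: preds {n4,n5}: {n0,n1,n2,n4} ∩ {n0,n1,n2,n5} = {n0,n1,n2}; idom=n2

DF derivation:
  join n1 pred n0: · stop@n0
  join n1 pred n2: n2→n1 stop@n0
  join n4 pred n2: · stop@n2
  join n4 pred n3: n3 stop@n2
  join n5 pred n3: n3 stop@n2
  join n5 pred n4: n4 stop@n2
  join n6 pred n4: n4 stop@n2
  join n6 pred n5: n5 stop@n2
  n0: DF=∅
  n1: DF={n1}
  n2: DF={n1}
  n3: DF={n4,n5}
  n4: DF={n5,n6}
  n5: DF={n6}
  n6: DF=∅

DF(n5) = ["n6"]

Answer: ["n6"]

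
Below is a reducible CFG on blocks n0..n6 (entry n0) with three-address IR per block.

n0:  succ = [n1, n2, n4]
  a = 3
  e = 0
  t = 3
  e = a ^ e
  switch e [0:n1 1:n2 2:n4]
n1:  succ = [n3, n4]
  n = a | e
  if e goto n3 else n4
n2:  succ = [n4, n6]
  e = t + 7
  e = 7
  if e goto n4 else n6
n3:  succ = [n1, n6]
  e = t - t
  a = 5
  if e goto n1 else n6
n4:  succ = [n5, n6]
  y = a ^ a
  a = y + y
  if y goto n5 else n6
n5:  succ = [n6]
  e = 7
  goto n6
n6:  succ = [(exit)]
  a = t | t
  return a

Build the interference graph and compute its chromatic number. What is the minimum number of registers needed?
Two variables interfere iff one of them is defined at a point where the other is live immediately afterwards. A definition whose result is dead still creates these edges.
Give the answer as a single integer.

Answer: 4

Analysis:
Per-block:
  n0: {a,e,t} / ∅
  n1: {n} / {a,e}
  n2: {e} / {t}
  n3: {a,e} / {t}
  n4: {a,y} / {a}
  n5: {e} / ∅
  n6: {a} / {t}

Liveness:
  live n0: ∅→{a,e,t}
  live n1: {a,e,t}→{a,t}
  live n2: {a,t}→{a,t}
  live n3: {t}→{a,e,t}
  live n4: {a,t}→{t}
  live n5: {t}→{t}
  live n6: {t}→∅

Conflict graph:
  a↔{e,n,t,y}
  e↔{a,n,t}
  n↔{a,e,t}
  t↔{a,e,n,y}
  y↔{a,t}

Chromatic number:
  {a,e,n,t} pairwise interfere (4-clique) ⇒ χ ≥ 4
  assign a→R0 e→R2 n→R3 t→R1 y→R2 — no edge inside a register ⇒ χ ≤ 4
  χ = 4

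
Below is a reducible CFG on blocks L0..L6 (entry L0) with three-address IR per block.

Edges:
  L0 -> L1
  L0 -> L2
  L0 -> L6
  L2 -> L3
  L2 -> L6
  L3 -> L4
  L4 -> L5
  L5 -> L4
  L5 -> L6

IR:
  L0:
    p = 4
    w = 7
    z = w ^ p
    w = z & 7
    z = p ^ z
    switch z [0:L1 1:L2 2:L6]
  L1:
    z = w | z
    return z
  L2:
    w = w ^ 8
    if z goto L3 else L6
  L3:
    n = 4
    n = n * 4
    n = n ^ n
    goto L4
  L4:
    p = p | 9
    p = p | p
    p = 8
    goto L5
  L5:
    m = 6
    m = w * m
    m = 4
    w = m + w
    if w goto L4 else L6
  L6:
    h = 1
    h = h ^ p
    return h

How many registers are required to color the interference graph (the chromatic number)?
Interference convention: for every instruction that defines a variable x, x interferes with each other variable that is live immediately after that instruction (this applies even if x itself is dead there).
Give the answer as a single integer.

Per-block:
  L0: {p,w,z} / ∅
  L1: {z} / {w,z}
  L2: {w} / {w,z}
  L3: {n} / ∅
  L4: {p} / {p}
  L5: {m,w} / {w}
  L6: {h} / {p}

Backward fixpoint:
  live L0: ∅→{p,w,z}
  live L1: {w,z}→∅
  live L2: {p,w,z}→{p,w}
  live L3: {p,w}→{p,w}
  live L4: {p,w}→{p,w}
  live L5: {p,w}→{p,w}
  live L6: {p}→∅

Conflict graph:
  h: {p}
  m: {p,w}
  n: {p,w}
  p: {h,m,n,w,z}
  w: {m,n,p,z}
  z: {p,w}

Chromatic number:
  lower bound: {m,p,w} mutually conflict ⇒ χ ≥ 3
  3-colouring: c0={p}  c1={h,w}  c2={m,n,z}
  χ = 3

Answer: 3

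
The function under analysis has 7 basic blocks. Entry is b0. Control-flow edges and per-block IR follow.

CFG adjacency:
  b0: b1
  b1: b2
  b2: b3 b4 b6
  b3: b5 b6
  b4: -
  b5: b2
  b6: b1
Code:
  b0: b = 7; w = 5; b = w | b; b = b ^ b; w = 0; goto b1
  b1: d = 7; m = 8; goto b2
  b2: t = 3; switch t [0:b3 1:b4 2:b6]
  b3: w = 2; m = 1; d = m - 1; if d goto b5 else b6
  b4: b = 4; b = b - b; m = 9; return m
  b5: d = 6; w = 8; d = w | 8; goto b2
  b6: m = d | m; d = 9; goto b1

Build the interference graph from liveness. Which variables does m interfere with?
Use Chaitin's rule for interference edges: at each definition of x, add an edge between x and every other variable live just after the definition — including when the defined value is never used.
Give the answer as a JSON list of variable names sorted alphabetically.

Answer: ["d", "t", "w"]

Working:
Block summaries:
  b0 def {b,w} use ∅
  b1 def {d,m} use ∅
  b2 def {t} use ∅
  b3 def {d,m,w} use ∅
  b4 def {b,m} use ∅
  b5 def {d,w} use ∅
  b6 def {d,m} use {d,m}

Backward fixpoint:
  b0 li=∅ lo=∅
  b1 li=∅ lo={d,m}
  b2 li={d,m} lo={d,m}
  b3 li=∅ lo={d,m}
  b4 li=∅ lo=∅
  b5 li={m} lo={d,m}
  b6 li={d,m} lo=∅

Conflict graph:
  b — {w}
  d — {m,t}
  m — {d,t,w}
  t — {d,m}
  w — {b,m}

N(m) = ["d", "t", "w"]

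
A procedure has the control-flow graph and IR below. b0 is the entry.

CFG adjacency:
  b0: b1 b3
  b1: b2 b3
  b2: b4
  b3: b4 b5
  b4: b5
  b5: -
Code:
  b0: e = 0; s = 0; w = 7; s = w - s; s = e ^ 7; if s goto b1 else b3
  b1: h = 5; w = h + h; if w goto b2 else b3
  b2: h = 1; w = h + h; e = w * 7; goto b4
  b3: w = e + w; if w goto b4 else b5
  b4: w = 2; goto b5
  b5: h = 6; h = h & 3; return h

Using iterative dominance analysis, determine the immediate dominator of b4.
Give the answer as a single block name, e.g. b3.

idom tree: b1←b0 b2←b1 b3←b0 b4←b0 b5←b0
Join-block Dom:
  b3: preds {b0,b1}: {b0} ∩ {b0,b1} = {b0}; idom=b0
  b4: preds {b2,b3}: {b0,b1,b2} ∩ {b0,b3} = {b0}; idom=b0
  b5: preds {b3,b4}: {b0,b3} ∩ {b0,b4} = {b0}; idom=b0

idom(b4) = b0

Answer: b0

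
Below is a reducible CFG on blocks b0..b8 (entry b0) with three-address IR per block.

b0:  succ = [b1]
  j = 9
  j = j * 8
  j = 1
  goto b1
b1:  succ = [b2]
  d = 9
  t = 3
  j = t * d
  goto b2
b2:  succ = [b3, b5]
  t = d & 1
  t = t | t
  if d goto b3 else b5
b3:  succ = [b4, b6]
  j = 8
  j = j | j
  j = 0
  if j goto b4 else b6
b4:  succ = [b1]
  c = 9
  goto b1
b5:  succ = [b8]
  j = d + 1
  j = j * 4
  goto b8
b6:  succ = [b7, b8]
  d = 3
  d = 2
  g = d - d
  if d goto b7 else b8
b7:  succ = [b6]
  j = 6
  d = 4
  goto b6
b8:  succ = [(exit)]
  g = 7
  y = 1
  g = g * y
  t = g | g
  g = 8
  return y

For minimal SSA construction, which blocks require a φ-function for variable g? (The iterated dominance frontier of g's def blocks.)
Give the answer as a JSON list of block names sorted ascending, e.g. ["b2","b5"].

idom tree: b1←b0 b2←b1 b3←b2 b4←b3 b5←b2 b6←b3 b7←b6 b8←b2
Join-block Dom:
  b1: preds {b0,b4}: {b0} ∩ {b0,b1,b2,b3,b4} = {b0}; idom=b0
  b6: preds {b3,b7}: {b0,b1,b2,b3} ∩ {b0,b1,b2,b3,b6,b7} = {b0,b1,b2,b3}; idom=b3
  b8: preds {b5,b6}: {b0,b1,b2,b5} ∩ {b0,b1,b2,b3,b6} = {b0,b1,b2}; idom=b2

DF derivation:
  join b1 pred b0: · stop@b0
  join b1 pred b4: b4→b3→b2→b1 stop@b0
  join b6 pred b3: · stop@b3
  join b6 pred b7: b7→b6 stop@b3
  join b8 pred b5: b5 stop@b2
  join b8 pred b6: b6→b3 stop@b2
  b0: DF=∅
  b1: DF={b1}
  b2: DF={b1}
  b3: DF={b1,b8}
  b4: DF={b1}
  b5: DF={b8}
  b6: DF={b6,b8}
  b7: DF={b6}
  b8: DF=∅

φ for g: defs {b6,b8}
  DF⁺ = {b6,b8}

Answer: ["b6", "b8"]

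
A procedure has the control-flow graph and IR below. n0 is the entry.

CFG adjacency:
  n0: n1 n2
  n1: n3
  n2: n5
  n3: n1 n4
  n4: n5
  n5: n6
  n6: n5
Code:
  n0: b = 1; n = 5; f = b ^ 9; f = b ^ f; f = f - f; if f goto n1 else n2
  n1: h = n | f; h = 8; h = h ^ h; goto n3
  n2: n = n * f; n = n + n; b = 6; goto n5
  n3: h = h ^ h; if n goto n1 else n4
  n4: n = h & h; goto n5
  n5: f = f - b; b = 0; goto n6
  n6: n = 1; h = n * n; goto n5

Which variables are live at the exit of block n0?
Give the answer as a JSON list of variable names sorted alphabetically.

def/use:
  n0: {b,f,n} / ∅
  n1: {h} / {f,n}
  n2: {b,n} / {f,n}
  n3: {h} / {h,n}
  n4: {n} / {h}
  n5: {b,f} / {b,f}
  n6: {h,n} / ∅

Backward fixpoint:
  live n0: ∅→{b,f,n}
  live n1: {b,f,n}→{b,f,h,n}
  live n2: {f,n}→{b,f}
  live n3: {b,f,h,n}→{b,f,h,n}
  live n4: {b,f,h}→{b,f}
  live n5: {b,f}→{b,f}
  live n6: {b,f}→{b,f}

live-out(n0) = ["b", "f", "n"]

Answer: ["b", "f", "n"]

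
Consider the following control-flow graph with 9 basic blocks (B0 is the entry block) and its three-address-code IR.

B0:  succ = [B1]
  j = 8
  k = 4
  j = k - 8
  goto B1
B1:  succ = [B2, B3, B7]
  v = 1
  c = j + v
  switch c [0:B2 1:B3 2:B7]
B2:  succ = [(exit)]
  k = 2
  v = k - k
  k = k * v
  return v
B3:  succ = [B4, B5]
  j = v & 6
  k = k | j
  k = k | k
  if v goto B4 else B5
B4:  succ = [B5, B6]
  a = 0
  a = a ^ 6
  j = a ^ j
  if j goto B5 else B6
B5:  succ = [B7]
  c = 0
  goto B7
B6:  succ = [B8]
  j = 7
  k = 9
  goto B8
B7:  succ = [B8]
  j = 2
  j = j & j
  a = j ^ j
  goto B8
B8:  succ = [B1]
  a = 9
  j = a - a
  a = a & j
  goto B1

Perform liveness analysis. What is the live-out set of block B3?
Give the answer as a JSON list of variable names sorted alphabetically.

Answer: ["j", "k"]

Working:
def/use:
  B0: def={j,k} ue=∅
  B1: def={c,v} ue={j}
  B2: def={k,v} ue=∅
  B3: def={j,k} ue={k,v}
  B4: def={a,j} ue={j}
  B5: def={c} ue=∅
  B6: def={j,k} ue=∅
  B7: def={a,j} ue=∅
  B8: def={a,j} ue=∅

Backward fixpoint:
  live B0: ∅→{j,k}
  live B1: {j,k}→{k,v}
  live B2: ∅→∅
  live B3: {k,v}→{j,k}
  live B4: {j,k}→{k}
  live B5: {k}→{k}
  live B6: ∅→{k}
  live B7: {k}→{k}
  live B8: {k}→{j,k}

live-out(B3) = ["j", "k"]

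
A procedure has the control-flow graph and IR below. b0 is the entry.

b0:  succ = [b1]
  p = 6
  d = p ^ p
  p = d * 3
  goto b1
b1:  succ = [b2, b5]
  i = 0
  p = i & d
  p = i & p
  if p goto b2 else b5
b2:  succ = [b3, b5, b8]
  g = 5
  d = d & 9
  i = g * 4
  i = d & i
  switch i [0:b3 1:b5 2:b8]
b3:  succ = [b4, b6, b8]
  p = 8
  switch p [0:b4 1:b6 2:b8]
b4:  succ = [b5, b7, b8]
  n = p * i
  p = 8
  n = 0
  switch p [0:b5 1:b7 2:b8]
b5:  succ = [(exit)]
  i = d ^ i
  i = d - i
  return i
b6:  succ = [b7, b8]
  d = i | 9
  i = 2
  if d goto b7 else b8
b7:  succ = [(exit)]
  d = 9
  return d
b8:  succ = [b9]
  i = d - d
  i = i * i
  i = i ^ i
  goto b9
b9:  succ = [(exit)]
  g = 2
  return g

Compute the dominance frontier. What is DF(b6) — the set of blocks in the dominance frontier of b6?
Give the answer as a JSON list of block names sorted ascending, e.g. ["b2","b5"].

Answer: ["b7", "b8"]

Derivation:
idom tree: b1←b0 b2←b1 b3←b2 b4←b3 b5←b1 b6←b3 b7←b3 b8←b2 b9←b8
Join-block Dom:
  b5: preds {b1,b2,b4}: {b0,b1} ∩ {b0,b1,b2} ∩ {b0,b1,b2,b3,b4} = {b0,b1}; idom=b1
  b7: preds {b4,b6}: {b0,b1,b2,b3,b4} ∩ {b0,b1,b2,b3,b6} = {b0,b1,b2,b3}; idom=b3
  b8: preds {b2,b3,b4,b6}: {b0,b1,b2} ∩ {b0,b1,b2,b3} ∩ {b0,b1,b2,b3,b4} ∩ {b0,b1,b2,b3,b6} = {b0,b1,b2}; idom=b2

Frontier:
  join b5 pred b1: · stop@b1
  join b5 pred b2: b2 stop@b1
  join b5 pred b4: b4→b3→b2 stop@b1
  join b7 pred b4: b4 stop@b3
  join b7 pred b6: b6 stop@b3
  join b8 pred b2: · stop@b2
  join b8 pred b3: b3 stop@b2
  join b8 pred b4: b4→b3 stop@b2
  join b8 pred b6: b6→b3 stop@b2
  b0: DF=∅
  b1: DF=∅
  b2: DF={b5}
  b3: DF={b5,b8}
  b4: DF={b5,b7,b8}
  b5: DF=∅
  b6: DF={b7,b8}
  b7: DF=∅
  b8: DF=∅
  b9: DF=∅

DF(b6) = ["b7", "b8"]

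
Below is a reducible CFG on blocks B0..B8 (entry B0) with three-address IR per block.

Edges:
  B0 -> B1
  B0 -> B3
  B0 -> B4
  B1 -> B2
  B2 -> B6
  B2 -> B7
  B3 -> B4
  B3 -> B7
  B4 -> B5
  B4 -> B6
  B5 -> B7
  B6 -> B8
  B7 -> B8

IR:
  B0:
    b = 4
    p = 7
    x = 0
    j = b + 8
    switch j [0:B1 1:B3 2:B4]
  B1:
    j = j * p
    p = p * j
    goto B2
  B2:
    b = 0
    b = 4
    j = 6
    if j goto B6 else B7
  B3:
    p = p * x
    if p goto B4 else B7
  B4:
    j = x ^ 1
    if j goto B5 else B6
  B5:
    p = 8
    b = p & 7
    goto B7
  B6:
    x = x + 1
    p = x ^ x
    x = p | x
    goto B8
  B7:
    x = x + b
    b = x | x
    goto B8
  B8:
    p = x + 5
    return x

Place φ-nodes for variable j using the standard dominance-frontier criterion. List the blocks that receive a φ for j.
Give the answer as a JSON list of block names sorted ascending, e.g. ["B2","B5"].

idom tree: B1←B0 B2←B1 B3←B0 B4←B0 B5←B4 B6←B0 B7←B0 B8←B0
Dom∩ at merges:
  B4: preds {B0,B3}: {B0} ∩ {B0,B3} = {B0}; idom=B0
  B6: preds {B2,B4}: {B0,B1,B2} ∩ {B0,B4} = {B0}; idom=B0
  B7: preds {B2,B3,B5}: {B0,B1,B2} ∩ {B0,B3} ∩ {B0,B4,B5} = {B0}; idom=B0
  B8: preds {B6,B7}: {B0,B6} ∩ {B0,B7} = {B0}; idom=B0

DF walk-up:
  B4←B0: walk · to B0
  B4←B3: walk B3 to B0
  B6←B2: walk B2→B1 to B0
  B6←B4: walk B4 to B0
  B7←B2: walk B2→B1 to B0
  B7←B3: walk B3 to B0
  B7←B5: walk B5→B4 to B0
  B8←B6: walk B6 to B0
  B8←B7: walk B7 to B0
  DF(B0)=∅
  DF(B1)={B6,B7}
  DF(B2)={B6,B7}
  DF(B3)={B4,B7}
  DF(B4)={B6,B7}
  DF(B5)={B7}
  DF(B6)={B8}
  DF(B7)={B8}
  DF(B8)=∅

φ for j: defs {B0,B1,B2,B4}
  DF⁺ = {B6,B7,B8}

Answer: ["B6", "B7", "B8"]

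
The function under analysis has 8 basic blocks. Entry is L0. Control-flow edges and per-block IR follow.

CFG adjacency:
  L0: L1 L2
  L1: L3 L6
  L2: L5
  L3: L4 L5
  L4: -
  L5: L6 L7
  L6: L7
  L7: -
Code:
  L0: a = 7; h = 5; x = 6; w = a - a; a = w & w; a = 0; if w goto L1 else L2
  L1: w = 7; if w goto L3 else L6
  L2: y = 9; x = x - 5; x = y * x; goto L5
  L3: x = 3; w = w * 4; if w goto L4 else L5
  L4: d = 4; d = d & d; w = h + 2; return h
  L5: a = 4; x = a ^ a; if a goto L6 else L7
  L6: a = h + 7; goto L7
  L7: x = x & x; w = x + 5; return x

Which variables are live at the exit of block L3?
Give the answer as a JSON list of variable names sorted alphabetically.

Block summaries:
  L0: {a,h,w,x} / ∅
  L1: {w} / ∅
  L2: {x,y} / {x}
  L3: {w,x} / {w}
  L4: {d,w} / {h}
  L5: {a,x} / ∅
  L6: {a} / {h}
  L7: {w,x} / {x}

Live sets:
  L0 li=∅ lo={h,x}
  L1 li={h,x} lo={h,w,x}
  L2 li={h,x} lo={h}
  L3 li={h,w} lo={h}
  L4 li={h} lo=∅
  L5 li={h} lo={h,x}
  L6 li={h,x} lo={x}
  L7 li={x} lo=∅

live-out(L3) = ["h"]

Answer: ["h"]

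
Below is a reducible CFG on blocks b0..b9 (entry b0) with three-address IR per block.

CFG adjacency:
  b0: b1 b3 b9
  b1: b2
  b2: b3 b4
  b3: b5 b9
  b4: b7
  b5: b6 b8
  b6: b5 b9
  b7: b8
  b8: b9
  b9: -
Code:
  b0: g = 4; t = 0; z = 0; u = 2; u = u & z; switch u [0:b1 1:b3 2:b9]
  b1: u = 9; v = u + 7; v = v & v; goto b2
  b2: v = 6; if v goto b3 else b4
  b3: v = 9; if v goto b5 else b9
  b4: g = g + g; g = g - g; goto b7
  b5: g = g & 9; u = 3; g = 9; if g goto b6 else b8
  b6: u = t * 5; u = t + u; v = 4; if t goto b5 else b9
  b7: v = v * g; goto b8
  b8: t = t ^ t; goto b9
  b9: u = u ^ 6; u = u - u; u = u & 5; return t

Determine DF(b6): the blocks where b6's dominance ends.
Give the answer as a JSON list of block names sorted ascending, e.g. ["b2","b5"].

idom tree: b1←b0 b2←b1 b3←b0 b4←b2 b5←b3 b6←b5 b7←b4 b8←b0 b9←b0
Dom∩ at merges:
  b3: preds {b0,b2}: {b0} ∩ {b0,b1,b2} = {b0}; idom=b0
  b5: preds {b3,b6}: {b0,b3} ∩ {b0,b3,b5,b6} = {b0,b3}; idom=b3
  b8: preds {b5,b7}: {b0,b3,b5} ∩ {b0,b1,b2,b4,b7} = {b0}; idom=b0
  b9: preds {b0,b3,b6,b8}: {b0} ∩ {b0,b3} ∩ {b0,b3,b5,b6} ∩ {b0,b8} = {b0}; idom=b0

DF walk-up:
  b3←b0: walk · to b0
  b3←b2: walk b2→b1 to b0
  b5←b3: walk · to b3
  b5←b6: walk b6→b5 to b3
  b8←b5: walk b5→b3 to b0
  b8←b7: walk b7→b4→b2→b1 to b0
  b9←b0: walk · to b0
  b9←b3: walk b3 to b0
  b9←b6: walk b6→b5→b3 to b0
  b9←b8: walk b8 to b0
  DF(b0)=∅
  DF(b1)={b3,b8}
  DF(b2)={b3,b8}
  DF(b3)={b8,b9}
  DF(b4)={b8}
  DF(b5)={b5,b8,b9}
  DF(b6)={b5,b9}
  DF(b7)={b8}
  DF(b8)={b9}
  DF(b9)=∅

DF(b6) = ["b5", "b9"]

Answer: ["b5", "b9"]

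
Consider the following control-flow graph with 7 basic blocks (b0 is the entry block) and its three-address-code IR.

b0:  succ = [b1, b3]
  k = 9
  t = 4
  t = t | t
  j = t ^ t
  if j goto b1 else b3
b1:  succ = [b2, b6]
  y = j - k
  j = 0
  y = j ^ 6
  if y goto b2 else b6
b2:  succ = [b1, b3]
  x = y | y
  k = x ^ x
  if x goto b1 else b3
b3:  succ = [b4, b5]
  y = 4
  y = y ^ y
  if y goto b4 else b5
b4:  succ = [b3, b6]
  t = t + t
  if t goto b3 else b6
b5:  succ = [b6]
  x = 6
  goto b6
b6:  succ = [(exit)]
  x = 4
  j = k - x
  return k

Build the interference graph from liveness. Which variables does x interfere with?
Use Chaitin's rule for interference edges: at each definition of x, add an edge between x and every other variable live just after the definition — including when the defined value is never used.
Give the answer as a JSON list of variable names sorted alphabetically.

Answer: ["j", "k", "t"]

Working:
Block summaries:
  b0 def {j,k,t} use ∅
  b1 def {j,y} use {j,k}
  b2 def {k,x} use {y}
  b3 def {y} use ∅
  b4 def {t} use {t}
  b5 def {x} use ∅
  b6 def {j,x} use {k}

Liveness:
  b0 li=∅ lo={j,k,t}
  b1 li={j,k,t} lo={j,k,t,y}
  b2 li={j,t,y} lo={j,k,t}
  b3 li={k,t} lo={k,t}
  b4 li={k,t} lo={k,t}
  b5 li={k} lo={k}
  b6 li={k} lo=∅

Interfere edges:
  j — {k,t,x,y}
  k — {j,t,x,y}
  t — {j,k,x,y}
  x — {j,k,t}
  y — {j,k,t}

N(x) = ["j", "k", "t"]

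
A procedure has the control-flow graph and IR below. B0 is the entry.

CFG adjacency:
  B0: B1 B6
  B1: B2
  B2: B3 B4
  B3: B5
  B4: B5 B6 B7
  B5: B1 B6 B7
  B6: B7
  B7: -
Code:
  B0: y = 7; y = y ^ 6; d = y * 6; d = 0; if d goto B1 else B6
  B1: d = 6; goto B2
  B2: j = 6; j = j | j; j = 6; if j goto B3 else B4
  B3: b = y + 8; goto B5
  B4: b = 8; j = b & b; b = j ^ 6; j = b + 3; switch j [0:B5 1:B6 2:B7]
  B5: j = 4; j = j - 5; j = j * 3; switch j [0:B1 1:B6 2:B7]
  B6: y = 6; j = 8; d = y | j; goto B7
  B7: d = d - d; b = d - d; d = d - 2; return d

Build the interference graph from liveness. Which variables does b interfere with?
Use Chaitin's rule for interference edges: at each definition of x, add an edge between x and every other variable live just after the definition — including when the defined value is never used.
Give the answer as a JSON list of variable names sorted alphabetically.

Per-block:
  B0 def {d,y} use ∅
  B1 def {d} use ∅
  B2 def {j} use ∅
  B3 def {b} use {y}
  B4 def {b,j} use ∅
  B5 def {j} use ∅
  B6 def {d,j,y} use ∅
  B7 def {b,d} use {d}

Live sets:
  B0 li=∅ lo={y}
  B1 li={y} lo={d,y}
  B2 li={d,y} lo={d,y}
  B3 li={d,y} lo={d,y}
  B4 li={d,y} lo={d,y}
  B5 li={d,y} lo={d,y}
  B6 li=∅ lo={d}
  B7 li={d} lo=∅

Conflict graph:
  b — {d,y}
  d — {b,j,y}
  j — {d,y}
  y — {b,d,j}

N(b) = ["d", "y"]

Answer: ["d", "y"]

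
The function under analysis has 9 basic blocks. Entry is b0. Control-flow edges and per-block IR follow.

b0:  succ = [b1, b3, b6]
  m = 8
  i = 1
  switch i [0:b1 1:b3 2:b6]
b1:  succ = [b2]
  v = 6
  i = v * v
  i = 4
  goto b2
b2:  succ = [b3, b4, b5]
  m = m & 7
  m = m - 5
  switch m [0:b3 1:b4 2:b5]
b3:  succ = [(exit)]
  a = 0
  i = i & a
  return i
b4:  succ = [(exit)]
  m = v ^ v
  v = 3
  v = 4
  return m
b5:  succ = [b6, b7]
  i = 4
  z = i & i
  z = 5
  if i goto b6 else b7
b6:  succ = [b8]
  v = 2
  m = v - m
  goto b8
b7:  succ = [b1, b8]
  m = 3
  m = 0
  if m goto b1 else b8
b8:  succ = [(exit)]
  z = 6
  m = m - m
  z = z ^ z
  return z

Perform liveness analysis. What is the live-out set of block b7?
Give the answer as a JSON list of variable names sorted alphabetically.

Block summaries:
  b0 def {i,m} use ∅
  b1 def {i,v} use ∅
  b2 def {m} use {m}
  b3 def {a,i} use {i}
  b4 def {m,v} use {v}
  b5 def {i,z} use ∅
  b6 def {m,v} use {m}
  b7 def {m} use ∅
  b8 def {m,z} use {m}

Liveness:
  b0 li=∅ lo={i,m}
  b1 li={m} lo={i,m,v}
  b2 li={i,m,v} lo={i,m,v}
  b3 li={i} lo=∅
  b4 li={v} lo=∅
  b5 li={m} lo={m}
  b6 li={m} lo={m}
  b7 li=∅ lo={m}
  b8 li={m} lo=∅

live-out(b7) = ["m"]

Answer: ["m"]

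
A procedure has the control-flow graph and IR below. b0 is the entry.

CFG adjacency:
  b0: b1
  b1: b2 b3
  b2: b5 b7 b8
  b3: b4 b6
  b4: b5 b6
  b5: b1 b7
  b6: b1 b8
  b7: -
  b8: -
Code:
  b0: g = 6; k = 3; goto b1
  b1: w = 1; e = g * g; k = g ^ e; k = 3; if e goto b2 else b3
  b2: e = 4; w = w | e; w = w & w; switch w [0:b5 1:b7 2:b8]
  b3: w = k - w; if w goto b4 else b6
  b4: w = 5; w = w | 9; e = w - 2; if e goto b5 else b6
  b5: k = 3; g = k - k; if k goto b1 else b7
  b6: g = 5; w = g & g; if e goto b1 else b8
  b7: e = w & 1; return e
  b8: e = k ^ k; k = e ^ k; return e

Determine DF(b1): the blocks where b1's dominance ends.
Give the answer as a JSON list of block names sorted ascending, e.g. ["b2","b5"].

Answer: ["b1"]

Working:
idom tree: b1←b0 b2←b1 b3←b1 b4←b3 b5←b1 b6←b3 b7←b1 b8←b1
Dom∩ at merges:
  b1: preds {b0,b5,b6}: {b0} ∩ {b0,b1,b5} ∩ {b0,b1,b3,b6} = {b0}; idom=b0
  b5: preds {b2,b4}: {b0,b1,b2} ∩ {b0,b1,b3,b4} = {b0,b1}; idom=b1
  b6: preds {b3,b4}: {b0,b1,b3} ∩ {b0,b1,b3,b4} = {b0,b1,b3}; idom=b3
  b7: preds {b2,b5}: {b0,b1,b2} ∩ {b0,b1,b5} = {b0,b1}; idom=b1
  b8: preds {b2,b6}: {b0,b1,b2} ∩ {b0,b1,b3,b6} = {b0,b1}; idom=b1

Frontier:
  join b1 pred b0: · stop@b0
  join b1 pred b5: b5→b1 stop@b0
  join b1 pred b6: b6→b3→b1 stop@b0
  join b5 pred b2: b2 stop@b1
  join b5 pred b4: b4→b3 stop@b1
  join b6 pred b3: · stop@b3
  join b6 pred b4: b4 stop@b3
  join b7 pred b2: b2 stop@b1
  join b7 pred b5: b5 stop@b1
  join b8 pred b2: b2 stop@b1
  join b8 pred b6: b6→b3 stop@b1
  DF(b0)=∅
  DF(b1)={b1}
  DF(b2)={b5,b7,b8}
  DF(b3)={b1,b5,b8}
  DF(b4)={b5,b6}
  DF(b5)={b1,b7}
  DF(b6)={b1,b8}
  DF(b7)=∅
  DF(b8)=∅

DF(b1) = ["b1"]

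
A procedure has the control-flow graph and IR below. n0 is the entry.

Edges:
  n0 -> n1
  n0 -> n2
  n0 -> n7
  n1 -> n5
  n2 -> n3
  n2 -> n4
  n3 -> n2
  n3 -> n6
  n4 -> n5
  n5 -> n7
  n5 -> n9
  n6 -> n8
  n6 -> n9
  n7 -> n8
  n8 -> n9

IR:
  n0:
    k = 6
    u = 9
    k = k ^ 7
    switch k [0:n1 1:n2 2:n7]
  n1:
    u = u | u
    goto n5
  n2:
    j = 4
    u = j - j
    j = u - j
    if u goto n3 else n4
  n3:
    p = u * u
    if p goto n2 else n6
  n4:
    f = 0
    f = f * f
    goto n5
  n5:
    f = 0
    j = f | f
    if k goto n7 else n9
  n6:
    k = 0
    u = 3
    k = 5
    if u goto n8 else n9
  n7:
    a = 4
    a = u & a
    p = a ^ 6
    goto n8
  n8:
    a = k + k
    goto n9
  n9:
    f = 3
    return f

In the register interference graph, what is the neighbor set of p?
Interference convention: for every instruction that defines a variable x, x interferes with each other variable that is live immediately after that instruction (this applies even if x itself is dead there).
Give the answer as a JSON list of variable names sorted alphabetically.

Block summaries:
  n0 def {k,u} use ∅
  n1 def {u} use {u}
  n2 def {j,u} use ∅
  n3 def {p} use {u}
  n4 def {f} use ∅
  n5 def {f,j} use {k}
  n6 def {k,u} use ∅
  n7 def {a,p} use {u}
  n8 def {a} use {k}
  n9 def {f} use ∅

Liveness:
  n0: in=∅ out={k,u}
  n1: in={k,u} out={k,u}
  n2: in={k} out={k,u}
  n3: in={k,u} out={k}
  n4: in={k,u} out={k,u}
  n5: in={k,u} out={k,u}
  n6: in=∅ out={k}
  n7: in={k,u} out={k}
  n8: in={k} out=∅
  n9: in=∅ out=∅

Conflict graph:
  a — {k,u}
  f — {k,u}
  j — {k,u}
  k — {a,f,j,p,u}
  p — {k}
  u — {a,f,j,k}

N(p) = ["k"]

Answer: ["k"]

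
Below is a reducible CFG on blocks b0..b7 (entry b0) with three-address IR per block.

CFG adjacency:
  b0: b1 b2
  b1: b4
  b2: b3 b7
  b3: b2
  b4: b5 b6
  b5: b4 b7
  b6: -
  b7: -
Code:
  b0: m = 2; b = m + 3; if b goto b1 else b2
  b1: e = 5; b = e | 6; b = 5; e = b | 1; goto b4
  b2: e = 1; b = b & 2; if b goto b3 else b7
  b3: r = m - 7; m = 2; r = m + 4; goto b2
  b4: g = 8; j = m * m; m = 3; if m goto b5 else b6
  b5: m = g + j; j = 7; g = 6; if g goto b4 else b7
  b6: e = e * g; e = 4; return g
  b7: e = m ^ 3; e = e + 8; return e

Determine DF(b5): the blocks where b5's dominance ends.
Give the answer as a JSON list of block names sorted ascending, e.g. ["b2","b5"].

idom tree: b1←b0 b2←b0 b3←b2 b4←b1 b5←b4 b6←b4 b7←b0
Dom∩ at merges:
  b2: preds {b0,b3}: {b0} ∩ {b0,b2,b3} = {b0}; idom=b0
  b4: preds {b1,b5}: {b0,b1} ∩ {b0,b1,b4,b5} = {b0,b1}; idom=b1
  b7: preds {b2,b5}: {b0,b2} ∩ {b0,b1,b4,b5} = {b0}; idom=b0

DF walk-up:
  join b2 pred b0: · stop@b0
  join b2 pred b3: b3→b2 stop@b0
  join b4 pred b1: · stop@b1
  join b4 pred b5: b5→b4 stop@b1
  join b7 pred b2: b2 stop@b0
  join b7 pred b5: b5→b4→b1 stop@b0
  b0: DF=∅
  b1: DF={b7}
  b2: DF={b2,b7}
  b3: DF={b2}
  b4: DF={b4,b7}
  b5: DF={b4,b7}
  b6: DF=∅
  b7: DF=∅

DF(b5) = ["b4", "b7"]

Answer: ["b4", "b7"]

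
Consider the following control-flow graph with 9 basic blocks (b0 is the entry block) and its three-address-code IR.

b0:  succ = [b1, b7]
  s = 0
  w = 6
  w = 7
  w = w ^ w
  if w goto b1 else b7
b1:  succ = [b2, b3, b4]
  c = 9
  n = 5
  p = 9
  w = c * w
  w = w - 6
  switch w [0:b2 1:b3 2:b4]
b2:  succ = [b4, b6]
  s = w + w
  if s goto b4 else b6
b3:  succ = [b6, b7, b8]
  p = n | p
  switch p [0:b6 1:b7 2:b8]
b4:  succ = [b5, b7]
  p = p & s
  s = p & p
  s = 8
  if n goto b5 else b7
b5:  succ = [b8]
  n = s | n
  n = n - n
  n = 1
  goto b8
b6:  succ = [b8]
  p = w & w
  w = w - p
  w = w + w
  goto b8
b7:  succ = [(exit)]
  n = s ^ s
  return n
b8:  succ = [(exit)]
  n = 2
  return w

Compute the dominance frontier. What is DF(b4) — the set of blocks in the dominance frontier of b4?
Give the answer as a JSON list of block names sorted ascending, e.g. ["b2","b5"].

Answer: ["b7", "b8"]

Analysis:
idom tree: b1←b0 b2←b1 b3←b1 b4←b1 b5←b4 b6←b1 b7←b0 b8←b1
Dom at joins:
  b4: preds {b1,b2}: {b0,b1} ∩ {b0,b1,b2} = {b0,b1}; idom=b1
  b6: preds {b2,b3}: {b0,b1,b2} ∩ {b0,b1,b3} = {b0,b1}; idom=b1
  b7: preds {b0,b3,b4}: {b0} ∩ {b0,b1,b3} ∩ {b0,b1,b4} = {b0}; idom=b0
  b8: preds {b3,b5,b6}: {b0,b1,b3} ∩ {b0,b1,b4,b5} ∩ {b0,b1,b6} = {b0,b1}; idom=b1

DF derivation:
  join b4 pred b1: · stop@b1
  join b4 pred b2: b2 stop@b1
  join b6 pred b2: b2 stop@b1
  join b6 pred b3: b3 stop@b1
  join b7 pred b0: · stop@b0
  join b7 pred b3: b3→b1 stop@b0
  join b7 pred b4: b4→b1 stop@b0
  join b8 pred b3: b3 stop@b1
  join b8 pred b5: b5→b4 stop@b1
  join b8 pred b6: b6 stop@b1
  b0: DF=∅
  b1: DF={b7}
  b2: DF={b4,b6}
  b3: DF={b6,b7,b8}
  b4: DF={b7,b8}
  b5: DF={b8}
  b6: DF={b8}
  b7: DF=∅
  b8: DF=∅

DF(b4) = ["b7", "b8"]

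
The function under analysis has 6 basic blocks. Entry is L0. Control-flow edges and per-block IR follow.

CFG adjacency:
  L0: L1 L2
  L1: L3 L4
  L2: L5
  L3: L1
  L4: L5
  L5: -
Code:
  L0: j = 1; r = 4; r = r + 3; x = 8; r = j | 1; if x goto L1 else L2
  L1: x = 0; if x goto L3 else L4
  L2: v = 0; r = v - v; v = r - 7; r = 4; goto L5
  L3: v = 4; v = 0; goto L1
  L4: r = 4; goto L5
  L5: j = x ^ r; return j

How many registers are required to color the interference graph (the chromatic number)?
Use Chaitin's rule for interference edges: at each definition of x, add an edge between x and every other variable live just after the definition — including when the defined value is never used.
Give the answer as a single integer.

Block summaries:
  L0: {j,r,x} / ∅
  L1: {x} / ∅
  L2: {r,v} / ∅
  L3: {v} / ∅
  L4: {r} / ∅
  L5: {j} / {r,x}

Liveness:
  L0: in=∅ out={x}
  L1: in=∅ out={x}
  L2: in={x} out={r,x}
  L3: in=∅ out=∅
  L4: in={x} out={r,x}
  L5: in={r,x} out=∅

Conflict graph:
  j: {r,x}
  r: {j,x}
  v: {x}
  x: {j,r,v}

Chromatic number:
  {j,r,x} pairwise interfere (3-clique) ⇒ χ ≥ 3
  3-colouring: r0={x}  r1={j,v}  r2={r}
  χ = 3

Answer: 3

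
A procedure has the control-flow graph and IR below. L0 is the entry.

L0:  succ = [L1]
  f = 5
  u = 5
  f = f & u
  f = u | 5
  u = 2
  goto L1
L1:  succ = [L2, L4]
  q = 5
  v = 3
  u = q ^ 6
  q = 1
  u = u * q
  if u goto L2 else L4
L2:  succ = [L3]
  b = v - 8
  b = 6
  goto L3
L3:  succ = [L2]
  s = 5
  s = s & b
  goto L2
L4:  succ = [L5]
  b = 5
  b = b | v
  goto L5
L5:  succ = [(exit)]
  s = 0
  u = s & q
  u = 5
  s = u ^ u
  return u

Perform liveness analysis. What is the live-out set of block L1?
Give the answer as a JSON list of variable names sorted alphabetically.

def/use:
  L0: def={f,u} ue=∅
  L1: def={q,u,v} ue=∅
  L2: def={b} ue={v}
  L3: def={s} ue={b}
  L4: def={b} ue={v}
  L5: def={s,u} ue={q}

Liveness:
  live L0: ∅→∅
  live L1: ∅→{q,v}
  live L2: {v}→{b,v}
  live L3: {b,v}→{v}
  live L4: {q,v}→{q}
  live L5: {q}→∅

live-out(L1) = ["q", "v"]

Answer: ["q", "v"]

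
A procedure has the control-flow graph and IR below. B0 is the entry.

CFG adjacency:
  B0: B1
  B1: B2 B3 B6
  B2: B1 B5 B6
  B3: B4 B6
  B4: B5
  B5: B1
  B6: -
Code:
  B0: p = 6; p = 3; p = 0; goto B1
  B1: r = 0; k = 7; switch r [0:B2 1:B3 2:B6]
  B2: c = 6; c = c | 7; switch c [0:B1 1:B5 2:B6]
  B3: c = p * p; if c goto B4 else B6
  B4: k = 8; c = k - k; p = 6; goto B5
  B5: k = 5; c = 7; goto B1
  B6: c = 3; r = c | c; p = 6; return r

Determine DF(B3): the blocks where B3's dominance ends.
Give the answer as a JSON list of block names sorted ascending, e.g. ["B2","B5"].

Answer: ["B5", "B6"]

Derivation:
idom tree: B1←B0 B2←B1 B3←B1 B4←B3 B5←B1 B6←B1
Join-block Dom:
  B1: preds {B0,B2,B5}: {B0} ∩ {B0,B1,B2} ∩ {B0,B1,B5} = {B0}; idom=B0
  B5: preds {B2,B4}: {B0,B1,B2} ∩ {B0,B1,B3,B4} = {B0,B1}; idom=B1
  B6: preds {B1,B2,B3}: {B0,B1} ∩ {B0,B1,B2} ∩ {B0,B1,B3} = {B0,B1}; idom=B1

DF walk-up:
  join B1 pred B0: · stop@B0
  join B1 pred B2: B2→B1 stop@B0
  join B1 pred B5: B5→B1 stop@B0
  join B5 pred B2: B2 stop@B1
  join B5 pred B4: B4→B3 stop@B1
  join B6 pred B1: · stop@B1
  join B6 pred B2: B2 stop@B1
  join B6 pred B3: B3 stop@B1
  B0: DF=∅
  B1: DF={B1}
  B2: DF={B1,B5,B6}
  B3: DF={B5,B6}
  B4: DF={B5}
  B5: DF={B1}
  B6: DF=∅

DF(B3) = ["B5", "B6"]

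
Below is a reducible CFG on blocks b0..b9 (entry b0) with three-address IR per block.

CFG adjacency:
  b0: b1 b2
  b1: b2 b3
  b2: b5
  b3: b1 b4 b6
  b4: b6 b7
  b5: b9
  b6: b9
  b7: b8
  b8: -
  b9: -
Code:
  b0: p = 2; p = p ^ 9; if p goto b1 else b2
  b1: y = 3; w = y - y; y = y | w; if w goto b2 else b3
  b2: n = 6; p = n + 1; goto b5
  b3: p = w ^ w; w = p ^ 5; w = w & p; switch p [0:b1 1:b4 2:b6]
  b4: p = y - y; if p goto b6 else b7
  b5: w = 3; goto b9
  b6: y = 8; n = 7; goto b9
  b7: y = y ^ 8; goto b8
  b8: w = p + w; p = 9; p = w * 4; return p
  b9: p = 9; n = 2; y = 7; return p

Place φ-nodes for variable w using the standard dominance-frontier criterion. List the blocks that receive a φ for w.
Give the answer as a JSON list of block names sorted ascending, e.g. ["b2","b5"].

idom tree: b1←b0 b2←b0 b3←b1 b4←b3 b5←b2 b6←b3 b7←b4 b8←b7 b9←b0
Dom∩ at merges:
  b1: preds {b0,b3}: {b0} ∩ {b0,b1,b3} = {b0}; idom=b0
  b2: preds {b0,b1}: {b0} ∩ {b0,b1} = {b0}; idom=b0
  b6: preds {b3,b4}: {b0,b1,b3} ∩ {b0,b1,b3,b4} = {b0,b1,b3}; idom=b3
  b9: preds {b5,b6}: {b0,b2,b5} ∩ {b0,b1,b3,b6} = {b0}; idom=b0

DF derivation:
  join b1 pred b0: · stop@b0
  join b1 pred b3: b3→b1 stop@b0
  join b2 pred b0: · stop@b0
  join b2 pred b1: b1 stop@b0
  join b6 pred b3: · stop@b3
  join b6 pred b4: b4 stop@b3
  join b9 pred b5: b5→b2 stop@b0
  join b9 pred b6: b6→b3→b1 stop@b0
  DF(b0)=∅
  DF(b1)={b1,b2,b9}
  DF(b2)={b9}
  DF(b3)={b1,b9}
  DF(b4)={b6}
  DF(b5)={b9}
  DF(b6)={b9}
  DF(b7)=∅
  DF(b8)=∅
  DF(b9)=∅

φ for w: defs {b1,b3,b5,b8}
  DF⁺ = {b1,b2,b9}

Answer: ["b1", "b2", "b9"]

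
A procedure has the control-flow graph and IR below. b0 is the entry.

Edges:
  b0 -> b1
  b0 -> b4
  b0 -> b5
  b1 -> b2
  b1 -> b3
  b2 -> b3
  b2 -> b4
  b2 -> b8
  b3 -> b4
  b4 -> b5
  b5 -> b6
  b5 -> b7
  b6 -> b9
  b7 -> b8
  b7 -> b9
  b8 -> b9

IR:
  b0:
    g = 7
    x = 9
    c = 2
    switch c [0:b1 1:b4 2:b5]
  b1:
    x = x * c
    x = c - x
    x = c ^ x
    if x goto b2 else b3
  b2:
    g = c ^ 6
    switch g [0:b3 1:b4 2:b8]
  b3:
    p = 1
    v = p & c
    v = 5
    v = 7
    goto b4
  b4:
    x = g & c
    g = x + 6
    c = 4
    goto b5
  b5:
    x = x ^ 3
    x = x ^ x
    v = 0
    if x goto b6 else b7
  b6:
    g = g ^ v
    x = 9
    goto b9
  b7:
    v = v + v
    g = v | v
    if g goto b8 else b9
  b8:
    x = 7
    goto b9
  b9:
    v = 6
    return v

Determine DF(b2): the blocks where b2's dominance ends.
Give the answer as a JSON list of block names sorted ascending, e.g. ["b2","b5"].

idom tree: b1←b0 b2←b1 b3←b1 b4←b0 b5←b0 b6←b5 b7←b5 b8←b0 b9←b0
Dom at joins:
  b3: preds {b1,b2}: {b0,b1} ∩ {b0,b1,b2} = {b0,b1}; idom=b1
  b4: preds {b0,b2,b3}: {b0} ∩ {b0,b1,b2} ∩ {b0,b1,b3} = {b0}; idom=b0
  b5: preds {b0,b4}: {b0} ∩ {b0,b4} = {b0}; idom=b0
  b8: preds {b2,b7}: {b0,b1,b2} ∩ {b0,b5,b7} = {b0}; idom=b0
  b9: preds {b6,b7,b8}: {b0,b5,b6} ∩ {b0,b5,b7} ∩ {b0,b8} = {b0}; idom=b0

Frontier:
  join b3 pred b1: · stop@b1
  join b3 pred b2: b2 stop@b1
  join b4 pred b0: · stop@b0
  join b4 pred b2: b2→b1 stop@b0
  join b4 pred b3: b3→b1 stop@b0
  join b5 pred b0: · stop@b0
  join b5 pred b4: b4 stop@b0
  join b8 pred b2: b2→b1 stop@b0
  join b8 pred b7: b7→b5 stop@b0
  join b9 pred b6: b6→b5 stop@b0
  join b9 pred b7: b7→b5 stop@b0
  join b9 pred b8: b8 stop@b0
  b0 → ∅
  b1 → {b4,b8}
  b2 → {b3,b4,b8}
  b3 → {b4}
  b4 → {b5}
  b5 → {b8,b9}
  b6 → {b9}
  b7 → {b8,b9}
  b8 → {b9}
  b9 → ∅

DF(b2) = ["b3", "b4", "b8"]

Answer: ["b3", "b4", "b8"]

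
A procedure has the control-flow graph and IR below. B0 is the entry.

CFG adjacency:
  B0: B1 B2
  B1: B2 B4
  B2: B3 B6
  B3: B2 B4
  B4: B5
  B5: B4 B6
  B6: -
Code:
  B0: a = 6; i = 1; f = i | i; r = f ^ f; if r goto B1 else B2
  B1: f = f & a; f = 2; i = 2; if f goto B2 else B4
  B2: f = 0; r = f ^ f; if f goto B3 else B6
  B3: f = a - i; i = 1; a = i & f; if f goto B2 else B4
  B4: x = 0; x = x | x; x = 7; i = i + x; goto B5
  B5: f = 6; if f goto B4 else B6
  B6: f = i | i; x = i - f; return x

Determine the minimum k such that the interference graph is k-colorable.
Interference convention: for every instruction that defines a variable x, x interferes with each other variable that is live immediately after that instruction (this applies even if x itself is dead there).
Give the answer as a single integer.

Per-block:
  B0: {a,f,i,r} / ∅
  B1: {f,i} / {a,f}
  B2: {f,r} / ∅
  B3: {a,f,i} / {a,i}
  B4: {i,x} / {i}
  B5: {f} / ∅
  B6: {f,x} / {i}

Live sets:
  live B0: ∅→{a,f,i}
  live B1: {a,f}→{a,i}
  live B2: {a,i}→{a,i}
  live B3: {a,i}→{a,i}
  live B4: {i}→{i}
  live B5: {i}→{i}
  live B6: {i}→∅

Interference:
  a↔{f,i,r}
  f↔{a,i,r}
  i↔{a,f,r,x}
  r↔{a,f,i}
  x↔{i}

Colouring:
  lower bound: {a,f,i,r} mutually conflict ⇒ χ ≥ 4
  4-colouring: r0={i}  r1={a,x}  r2={f}  r3={r}
  χ = 4

Answer: 4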